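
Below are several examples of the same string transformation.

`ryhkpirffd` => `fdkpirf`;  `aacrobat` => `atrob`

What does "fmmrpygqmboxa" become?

Looking at the pairs, the operation is to delete the first 3 characters, then move the last 2 characters to the front (rotate right by 2).
Working it through for "fmmrpygqmboxa": intermediate "rpygqmboxa", final "xarpygqmbo".

xarpygqmbo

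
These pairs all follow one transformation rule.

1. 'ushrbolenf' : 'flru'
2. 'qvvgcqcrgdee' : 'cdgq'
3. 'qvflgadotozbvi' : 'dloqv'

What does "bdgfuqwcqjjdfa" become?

Each output is the input with this applied: keep one character in every 3, starting at position 1 (positions 1st, 4th, 7th, ...), then sort the characters into alphabetical order.
On "bdgfuqwcqjjdfa": the first step gives "bfwjf", and the second then gives "bffjw".
(Check on "qvvgcqcrgdee": → "qgcd" → "cdgq" ✓)

bffjw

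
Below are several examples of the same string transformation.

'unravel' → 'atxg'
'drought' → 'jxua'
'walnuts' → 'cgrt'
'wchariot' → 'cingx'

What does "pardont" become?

vgxj

In each case the input is transformed by: shift every letter 6 places forward in the alphabet (wrapping around), then delete the last 3 characters.
"pardont" → "vgxjutz" → "vgxj".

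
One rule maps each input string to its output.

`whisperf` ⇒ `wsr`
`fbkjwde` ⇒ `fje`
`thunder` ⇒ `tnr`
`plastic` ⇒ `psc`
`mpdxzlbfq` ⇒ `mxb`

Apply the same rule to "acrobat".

What's happening: keep one character in every 3, starting at position 1 (positions 1st, 4th, 7th, ...).
"acrobat" → "aot".

aot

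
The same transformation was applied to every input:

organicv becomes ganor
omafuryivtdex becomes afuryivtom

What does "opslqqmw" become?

slqop

The rule is to delete the last 3 characters, then move the first 2 characters to the end (rotate left by 2).
Applying both steps to "opslqqmw": "opslq", then "slqop".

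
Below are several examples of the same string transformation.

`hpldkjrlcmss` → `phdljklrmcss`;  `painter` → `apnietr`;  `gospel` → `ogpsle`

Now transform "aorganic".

Each output is the input with this applied: swap each adjacent pair of characters (1↔2, 3↔4, ...).
So "aorganic" becomes "oagrnaci".

oagrnaci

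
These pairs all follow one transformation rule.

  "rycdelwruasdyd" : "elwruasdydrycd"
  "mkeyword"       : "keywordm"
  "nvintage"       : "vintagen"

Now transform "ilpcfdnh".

What's happening: move the last 3 characters to the front (rotate right by 3), then swap the front and back halves of the string.
Applying both steps to "ilpcfdnh": "dnhilpcf", then "lpcfdnhi".
(Check on "rycdelwruasdyd": → "dydrycdelwruas" → "elwruasdydrycd" ✓)

lpcfdnhi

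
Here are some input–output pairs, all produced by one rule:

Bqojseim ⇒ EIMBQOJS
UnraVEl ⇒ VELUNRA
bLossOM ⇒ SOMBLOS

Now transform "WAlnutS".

UTSWALN

The pattern: move the last 3 characters to the front (rotate right by 3), then convert every letter to uppercase.
Applying that to "WAlnutS" gives "UTSWALN".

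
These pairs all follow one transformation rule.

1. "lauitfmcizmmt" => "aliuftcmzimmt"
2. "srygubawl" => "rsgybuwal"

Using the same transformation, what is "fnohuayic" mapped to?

nfhoauiyc

The pattern: swap each adjacent pair of characters (1↔2, 3↔4, ...).
So "fnohuayic" becomes "nfhoauiyc".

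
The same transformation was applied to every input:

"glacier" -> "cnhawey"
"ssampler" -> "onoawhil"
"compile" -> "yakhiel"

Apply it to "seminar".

onawije

Each output is the input with this applied: take characters alternately from the front and the back (1st, last, 2nd, 2nd-last, ...), then shift every letter 4 places backward in the alphabet (wrapping around).
On "seminar": the first step gives "sreamni", and the second then gives "onawije".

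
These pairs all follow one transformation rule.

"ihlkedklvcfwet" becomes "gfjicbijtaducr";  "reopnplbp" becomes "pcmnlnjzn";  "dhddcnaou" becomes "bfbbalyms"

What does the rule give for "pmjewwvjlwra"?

What's happening: shift every letter 2 places backward in the alphabet (wrapping around).
Doing the same to "pmjewwvjlwra": "nkhcuuthjupy".

nkhcuuthjupy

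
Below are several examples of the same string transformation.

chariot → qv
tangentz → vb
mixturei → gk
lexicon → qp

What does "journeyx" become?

az

In each case the input is transformed by: shift every letter 2 places forward in the alphabet (wrapping around), then keep only the last 2 characters.
Applying both steps to "journeyx": "lqwtpgaz", then "az".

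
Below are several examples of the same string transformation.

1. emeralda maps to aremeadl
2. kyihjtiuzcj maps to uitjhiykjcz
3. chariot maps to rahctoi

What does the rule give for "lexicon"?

Rule — move the last 3 characters to the front (rotate right by 3), then reverse the string.
Applying both steps to "lexicon": "conlexi", then "ixelnoc".

ixelnoc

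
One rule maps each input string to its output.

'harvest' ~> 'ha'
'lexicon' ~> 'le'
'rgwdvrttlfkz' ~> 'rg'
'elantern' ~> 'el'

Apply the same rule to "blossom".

bl

Each output is the input with this applied: keep only the first 2 characters.
For "blossom" the result is "bl".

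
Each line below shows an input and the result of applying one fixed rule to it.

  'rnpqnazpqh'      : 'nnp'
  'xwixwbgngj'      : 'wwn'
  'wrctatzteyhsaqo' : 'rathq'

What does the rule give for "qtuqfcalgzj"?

tflj

Looking at the pairs, the operation is to keep one character in every 3, starting at position 2 (positions 2nd, 5th, 8th, ...).
Doing the same to "qtuqfcalgzj": "tflj".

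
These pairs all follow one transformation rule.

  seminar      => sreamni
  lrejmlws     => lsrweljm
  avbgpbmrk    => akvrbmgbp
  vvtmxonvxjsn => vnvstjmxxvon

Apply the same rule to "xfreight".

xtfhrgei

Each output is the input with this applied: take characters alternately from the front and the back (1st, last, 2nd, 2nd-last, ...).
"xfreight" → "xtfhrgei".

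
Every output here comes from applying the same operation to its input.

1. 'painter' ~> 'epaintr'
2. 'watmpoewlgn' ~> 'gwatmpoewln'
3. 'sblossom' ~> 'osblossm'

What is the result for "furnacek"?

efurnack

Each output is the input with this applied: move the last character to the front, then swap the first and last characters.
Working it through for "furnacek": intermediate "kfurnace", final "efurnack".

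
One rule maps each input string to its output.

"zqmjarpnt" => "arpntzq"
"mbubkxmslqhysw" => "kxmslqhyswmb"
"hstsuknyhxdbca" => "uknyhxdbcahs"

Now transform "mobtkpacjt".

Rule — move the first 2 characters to the end (rotate left by 2), then delete the first 2 characters.
Applying both steps to "mobtkpacjt": "btkpacjtmo", then "kpacjtmo".
(Check on "mbubkxmslqhysw": → "ubkxmslqhyswmb" → "kxmslqhyswmb" ✓)

kpacjtmo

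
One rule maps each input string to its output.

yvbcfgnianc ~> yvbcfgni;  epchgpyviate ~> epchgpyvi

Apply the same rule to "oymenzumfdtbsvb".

The rule is to delete the last 3 characters.
On "oymenzumfdtbsvb" that produces "oymenzumfdtb".

oymenzumfdtb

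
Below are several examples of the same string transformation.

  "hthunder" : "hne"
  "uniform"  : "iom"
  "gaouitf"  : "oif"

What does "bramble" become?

abe

Looking at the pairs, the operation is to delete the first 2 characters, then keep every other character starting from the first (positions 1st, 3rd, 5th, ...).
Working it through for "bramble": intermediate "amble", final "abe".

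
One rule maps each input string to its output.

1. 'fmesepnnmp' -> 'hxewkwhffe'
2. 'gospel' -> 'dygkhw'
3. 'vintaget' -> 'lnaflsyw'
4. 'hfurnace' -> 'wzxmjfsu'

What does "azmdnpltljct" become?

Each output is the input with this applied: shift every letter 8 places backward in the alphabet (wrapping around), then move the last character to the front.
Starting from "azmdnpltljct": after the first operation, "srevfhdldbul"; after the second, "lsrevfhdldbu".

lsrevfhdldbu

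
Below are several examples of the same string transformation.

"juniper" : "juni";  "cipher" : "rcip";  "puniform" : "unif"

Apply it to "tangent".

tang

Each output is the input with this applied: move the last 3 characters to the front (rotate right by 3), then keep only the last 4 characters.
On "tangent": the first step gives "enttang", and the second then gives "tang".
(Check on "puniform": → "ormpunif" → "unif" ✓)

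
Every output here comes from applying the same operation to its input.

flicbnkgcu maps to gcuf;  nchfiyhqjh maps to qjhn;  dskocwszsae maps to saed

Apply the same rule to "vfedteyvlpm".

What's happening: move the first character to the end, then keep only the last 4 characters.
Working it through for "vfedteyvlpm": intermediate "fedteyvlpmv", final "lpmv".

lpmv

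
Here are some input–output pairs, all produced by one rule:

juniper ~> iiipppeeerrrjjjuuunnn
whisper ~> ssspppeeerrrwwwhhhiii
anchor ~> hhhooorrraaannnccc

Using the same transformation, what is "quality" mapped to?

Rule — move the first 3 characters to the end (rotate left by 3), then repeat every character 3 times.
Applying both steps to "quality": "lityqua", then "llliiitttyyyqqquuuaaa".

llliiitttyyyqqquuuaaa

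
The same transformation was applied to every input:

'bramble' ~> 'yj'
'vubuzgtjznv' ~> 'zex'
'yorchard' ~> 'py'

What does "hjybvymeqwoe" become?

Rule — shift every letter 2 places backward in the alphabet (wrapping around), then keep one character in every 3, starting at position 3 (positions 3rd, 6th, 9th, ...).
On "hjybvymeqwoe" that produces "wwoc".

wwoc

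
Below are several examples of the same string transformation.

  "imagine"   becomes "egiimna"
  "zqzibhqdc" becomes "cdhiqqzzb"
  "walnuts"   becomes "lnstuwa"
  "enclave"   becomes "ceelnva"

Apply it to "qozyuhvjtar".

The transformation: sort the characters into alphabetical order, then move the first character to the end.
For "qozyuhvjtar", step one produces "ahjoqrtuvyz"; step two turns that into "hjoqrtuvyza".

hjoqrtuvyza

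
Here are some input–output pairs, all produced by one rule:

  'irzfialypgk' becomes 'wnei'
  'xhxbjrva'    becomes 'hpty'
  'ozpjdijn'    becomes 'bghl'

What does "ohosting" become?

rgle

In each case the input is transformed by: shift every letter 2 places backward in the alphabet (wrapping around), then keep only the last 4 characters.
Applying both steps to "ohosting": "mfmqrgle", then "rgle".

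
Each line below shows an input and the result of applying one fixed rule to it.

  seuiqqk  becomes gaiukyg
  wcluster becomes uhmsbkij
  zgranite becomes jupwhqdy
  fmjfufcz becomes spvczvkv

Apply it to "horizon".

edxehyp

Looking at the pairs, the operation is to shift every letter 10 places backward in the alphabet (wrapping around), then move the last 2 characters to the front (rotate right by 2).
On "horizon": the first step gives "xehyped", and the second then gives "edxehyp".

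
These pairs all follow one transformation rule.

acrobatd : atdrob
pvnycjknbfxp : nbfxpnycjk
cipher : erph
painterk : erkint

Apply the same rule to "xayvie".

The pattern: delete the first 2 characters, then swap the front and back halves of the string.
"xayvie" → "ieyv".

ieyv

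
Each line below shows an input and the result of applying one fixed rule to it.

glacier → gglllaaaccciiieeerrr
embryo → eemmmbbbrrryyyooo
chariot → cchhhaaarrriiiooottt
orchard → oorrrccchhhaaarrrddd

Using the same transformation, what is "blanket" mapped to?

In each case the input is transformed by: repeat every character 3 times, then delete the first character.
For "blanket", step one produces "bbblllaaannnkkkeeettt"; step two turns that into "bblllaaannnkkkeeettt".

bblllaaannnkkkeeettt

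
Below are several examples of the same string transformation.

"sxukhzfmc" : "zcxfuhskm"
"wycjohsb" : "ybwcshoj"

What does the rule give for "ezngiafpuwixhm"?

zaxewfugphnimi

The pattern: sort the characters into reverse alphabetical order, then take characters alternately from the front and the back (1st, last, 2nd, 2nd-last, ...).
Starting from "ezngiafpuwixhm": after the first operation, "zxwupnmiihgfea"; after the second, "zaxewfugphnimi".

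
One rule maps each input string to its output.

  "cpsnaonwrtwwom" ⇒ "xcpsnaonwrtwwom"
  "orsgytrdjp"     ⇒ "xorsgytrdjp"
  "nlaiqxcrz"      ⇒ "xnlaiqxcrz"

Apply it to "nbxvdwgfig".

xnbxvdwgfig

In each case the input is transformed by: prepend "x".
For "nbxvdwgfig" the result is "xnbxvdwgfig".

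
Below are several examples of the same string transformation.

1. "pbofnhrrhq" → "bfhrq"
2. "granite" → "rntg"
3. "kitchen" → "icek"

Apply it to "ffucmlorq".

Each output is the input with this applied: move the first character to the end, then keep every other character starting from the first (positions 1st, 3rd, 5th, ...).
On "ffucmlorq": the first step gives "fucmlorqf", and the second then gives "fclrf".

fclrf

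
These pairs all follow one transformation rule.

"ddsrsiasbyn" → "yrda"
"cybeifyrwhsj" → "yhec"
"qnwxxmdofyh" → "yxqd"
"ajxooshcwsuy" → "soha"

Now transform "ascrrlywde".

Rule — keep one character in every 3, starting at position 1 (positions 1st, 4th, 7th, ...), then sort the characters into reverse alphabetical order.
Working it through for "ascrrlywde": intermediate "arye", final "yrea".
(Check on "ddsrsiasbyn": → "dray" → "yrda" ✓)

yrea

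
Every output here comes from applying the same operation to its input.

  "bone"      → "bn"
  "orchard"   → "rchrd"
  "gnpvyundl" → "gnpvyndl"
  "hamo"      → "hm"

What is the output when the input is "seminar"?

smnr

The transformation: remove every vowel.
So "seminar" becomes "smnr".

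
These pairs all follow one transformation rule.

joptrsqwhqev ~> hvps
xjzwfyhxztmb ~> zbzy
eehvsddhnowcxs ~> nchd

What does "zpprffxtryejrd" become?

Each output is the input with this applied: keep one character in every 3, starting at position 3 (positions 3rd, 6th, 9th, ...), then swap the front and back halves of the string.
"zpprffxtryejrd" → "pfrj" → "rjpf".

rjpf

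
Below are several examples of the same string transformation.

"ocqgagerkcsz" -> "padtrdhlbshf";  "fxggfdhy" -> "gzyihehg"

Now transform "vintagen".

Each output is the input with this applied: shift every letter 1 place forward in the alphabet (wrapping around), then take characters alternately from the front and the back (1st, last, 2nd, 2nd-last, ...).
On "vintagen": the first step gives "wjoubhfo", and the second then gives "wojfohub".

wojfohub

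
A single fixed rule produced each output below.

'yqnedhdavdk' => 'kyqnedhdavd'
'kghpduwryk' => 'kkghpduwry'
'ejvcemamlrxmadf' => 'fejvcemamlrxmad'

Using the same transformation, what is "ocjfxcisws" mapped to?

socjfxcisw

The pattern: move the last character to the front.
So "ocjfxcisws" becomes "socjfxcisw".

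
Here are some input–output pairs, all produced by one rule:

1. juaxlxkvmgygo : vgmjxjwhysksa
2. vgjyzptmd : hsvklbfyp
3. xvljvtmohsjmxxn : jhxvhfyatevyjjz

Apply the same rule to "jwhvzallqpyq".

The pattern: shift every letter 12 places forward in the alphabet (wrapping around).
For "jwhvzallqpyq" the result is "vithlmxxcbkc".

vithlmxxcbkc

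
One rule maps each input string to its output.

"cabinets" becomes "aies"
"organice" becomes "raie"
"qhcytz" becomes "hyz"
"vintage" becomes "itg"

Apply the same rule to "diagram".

The pattern: keep every other character starting from the second (positions 2nd, 4th, 6th, ...).
So "diagram" becomes "iga".

iga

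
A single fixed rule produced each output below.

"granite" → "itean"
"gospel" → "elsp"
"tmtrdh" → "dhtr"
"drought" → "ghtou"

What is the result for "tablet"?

Each output is the input with this applied: delete the first 2 characters, then move the first 2 characters to the end (rotate left by 2).
Applying both steps to "tablet": "blet", then "etbl".
(Check on "tmtrdh": → "trdh" → "dhtr" ✓)

etbl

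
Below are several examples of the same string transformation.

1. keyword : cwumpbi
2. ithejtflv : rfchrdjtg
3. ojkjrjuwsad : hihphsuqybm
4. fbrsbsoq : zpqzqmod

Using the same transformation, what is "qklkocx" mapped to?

The transformation: shift every letter 2 places backward in the alphabet (wrapping around), then move the first character to the end.
Working it through for "qklkocx": intermediate "oijimav", final "ijimavo".

ijimavo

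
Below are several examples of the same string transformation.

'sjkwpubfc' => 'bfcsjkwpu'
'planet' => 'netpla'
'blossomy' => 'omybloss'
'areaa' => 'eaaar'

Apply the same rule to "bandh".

The transformation: move the last 3 characters to the front (rotate right by 3).
"bandh" → "ndhba".

ndhba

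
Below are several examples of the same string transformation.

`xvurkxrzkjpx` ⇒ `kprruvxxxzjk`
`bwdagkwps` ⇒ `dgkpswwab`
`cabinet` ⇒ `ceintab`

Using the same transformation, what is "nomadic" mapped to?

dimnoac

Each output is the input with this applied: sort the characters into alphabetical order, then move the first 2 characters to the end (rotate left by 2).
Applying both steps to "nomadic": "acdimno", then "dimnoac".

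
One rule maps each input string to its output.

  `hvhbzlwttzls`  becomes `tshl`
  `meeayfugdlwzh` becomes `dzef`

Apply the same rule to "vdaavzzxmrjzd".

The pattern: keep one character in every 3, starting at position 3 (positions 3rd, 6th, 9th, ...), then move the last 2 characters to the front (rotate right by 2).
Starting from "vdaavzzxmrjzd": after the first operation, "azmz"; after the second, "mzaz".

mzaz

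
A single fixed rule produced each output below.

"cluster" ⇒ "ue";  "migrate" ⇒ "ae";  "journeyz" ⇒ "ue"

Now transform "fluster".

ue

In each case the input is transformed by: delete the first 2 characters, then keep only the vowels.
Working it through for "fluster": intermediate "uster", final "ue".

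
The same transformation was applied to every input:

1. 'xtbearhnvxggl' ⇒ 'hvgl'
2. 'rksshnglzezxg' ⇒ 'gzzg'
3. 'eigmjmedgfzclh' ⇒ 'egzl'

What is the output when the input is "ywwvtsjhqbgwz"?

What's happening: keep every other character starting from the first (positions 1st, 3rd, 5th, ...), then keep only the last 4 characters.
"ywwvtsjhqbgwz" → "ywtjqgz" → "jqgz".

jqgz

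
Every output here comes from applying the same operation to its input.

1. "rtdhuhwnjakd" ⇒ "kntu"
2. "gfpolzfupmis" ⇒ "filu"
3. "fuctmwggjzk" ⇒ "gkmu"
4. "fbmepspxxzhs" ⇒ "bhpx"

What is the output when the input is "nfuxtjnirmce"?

Rule — keep one character in every 3, starting at position 2 (positions 2nd, 5th, 8th, ...), then sort the characters into alphabetical order.
Applying that to "nfuxtjnirmce" gives "cfit".

cfit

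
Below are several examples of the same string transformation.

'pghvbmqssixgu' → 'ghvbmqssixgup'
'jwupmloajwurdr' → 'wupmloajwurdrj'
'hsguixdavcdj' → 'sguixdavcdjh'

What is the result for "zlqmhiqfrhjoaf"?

The transformation: move the first character to the end.
On "zlqmhiqfrhjoaf" that produces "lqmhiqfrhjoafz".

lqmhiqfrhjoafz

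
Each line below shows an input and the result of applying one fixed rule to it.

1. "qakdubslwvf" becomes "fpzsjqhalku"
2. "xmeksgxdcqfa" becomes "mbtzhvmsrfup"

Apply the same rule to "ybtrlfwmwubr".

nqigaulbljqg

The rule is to shift every letter 11 places backward in the alphabet (wrapping around).
"ybtrlfwmwubr" → "nqigaulbljqg".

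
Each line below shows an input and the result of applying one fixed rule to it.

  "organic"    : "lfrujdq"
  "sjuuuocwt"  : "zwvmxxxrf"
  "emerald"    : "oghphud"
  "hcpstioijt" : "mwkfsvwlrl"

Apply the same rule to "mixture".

uhplawx

The pattern: shift every letter 3 places forward in the alphabet (wrapping around), then move the last 2 characters to the front (rotate right by 2).
On "mixture": the first step gives "plawxuh", and the second then gives "uhplawx".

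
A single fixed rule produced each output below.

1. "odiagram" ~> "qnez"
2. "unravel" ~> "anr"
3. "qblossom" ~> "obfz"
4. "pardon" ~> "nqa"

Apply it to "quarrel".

Each output is the input with this applied: keep every other character starting from the second (positions 2nd, 4th, 6th, ...), then shift every letter 13 places forward in the alphabet (wrapping around) — i.e. ROT13.
"quarrel" → "ure" → "her".
(Check on "odiagram": → "darm" → "qnez" ✓)

her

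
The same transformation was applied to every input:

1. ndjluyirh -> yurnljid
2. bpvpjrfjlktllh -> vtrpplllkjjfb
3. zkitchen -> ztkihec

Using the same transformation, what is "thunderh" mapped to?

utrnhed

The transformation: delete the last character, then sort the characters into reverse alphabetical order.
"thunderh" → "utrnhed".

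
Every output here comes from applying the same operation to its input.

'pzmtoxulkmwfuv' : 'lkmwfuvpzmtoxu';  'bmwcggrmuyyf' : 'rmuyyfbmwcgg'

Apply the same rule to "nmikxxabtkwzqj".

The pattern: swap the front and back halves of the string.
On "nmikxxabtkwzqj" that produces "btkwzqjnmikxxa".

btkwzqjnmikxxa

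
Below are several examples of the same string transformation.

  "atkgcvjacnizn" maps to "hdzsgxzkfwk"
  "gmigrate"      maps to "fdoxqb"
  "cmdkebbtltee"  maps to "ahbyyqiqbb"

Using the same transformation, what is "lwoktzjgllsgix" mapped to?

The pattern: shift every letter 3 places backward in the alphabet (wrapping around), then delete the first 2 characters.
So "lwoktzjgllsgix" becomes "lhqwgdiipdfu".

lhqwgdiipdfu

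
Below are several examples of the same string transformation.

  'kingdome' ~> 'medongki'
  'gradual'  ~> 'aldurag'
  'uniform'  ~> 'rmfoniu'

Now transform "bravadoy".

oyadavbr

In each case the input is transformed by: reverse the string, then swap each adjacent pair of characters (1↔2, 3↔4, ...).
On "bravadoy": the first step gives "yodavarb", and the second then gives "oyadavbr".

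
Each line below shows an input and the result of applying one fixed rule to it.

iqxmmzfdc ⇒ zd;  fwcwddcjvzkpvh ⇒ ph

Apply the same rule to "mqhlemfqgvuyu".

Looking at the pairs, the operation is to keep every other character starting from the second (positions 2nd, 4th, 6th, ...), then keep only the last 2 characters.
Starting from "mqhlemfqgvuyu": after the first operation, "qlmqvy"; after the second, "vy".

vy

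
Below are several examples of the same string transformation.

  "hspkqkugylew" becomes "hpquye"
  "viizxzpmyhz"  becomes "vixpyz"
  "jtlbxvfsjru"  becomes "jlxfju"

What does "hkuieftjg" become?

Looking at the pairs, the operation is to keep every other character starting from the first (positions 1st, 3rd, 5th, ...).
On "hkuieftjg" that produces "huetg".

huetg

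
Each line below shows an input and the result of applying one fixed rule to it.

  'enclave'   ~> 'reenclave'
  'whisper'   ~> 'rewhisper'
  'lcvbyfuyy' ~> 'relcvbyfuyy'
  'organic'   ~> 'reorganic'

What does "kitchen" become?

Each output is the input with this applied: prepend "re".
"kitchen" → "rekitchen".

rekitchen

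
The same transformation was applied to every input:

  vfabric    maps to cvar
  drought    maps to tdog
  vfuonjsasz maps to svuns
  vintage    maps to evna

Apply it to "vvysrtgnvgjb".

The transformation: keep every other character starting from the first (positions 1st, 3rd, 5th, ...), then move the last character to the front.
Starting from "vvysrtgnvgjb": after the first operation, "vyrgvj"; after the second, "jvyrgv".
(Check on "drought": → "dogt" → "tdog" ✓)

jvyrgv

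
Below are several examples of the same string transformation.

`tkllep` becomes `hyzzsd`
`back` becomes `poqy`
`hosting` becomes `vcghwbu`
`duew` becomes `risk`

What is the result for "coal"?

qcoz

Rule — shift every letter 12 places backward in the alphabet (wrapping around).
"coal" → "qcoz".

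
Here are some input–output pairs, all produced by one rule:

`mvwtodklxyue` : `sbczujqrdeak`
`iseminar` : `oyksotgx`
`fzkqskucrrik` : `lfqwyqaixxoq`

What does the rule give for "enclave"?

ktirgbk

In each case the input is transformed by: shift every letter 6 places forward in the alphabet (wrapping around).
On "enclave" that produces "ktirgbk".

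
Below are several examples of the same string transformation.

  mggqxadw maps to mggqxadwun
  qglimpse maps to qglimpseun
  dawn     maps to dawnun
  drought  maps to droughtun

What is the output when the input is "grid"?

gridun

Looking at the pairs, the operation is to append "un".
On "grid" that produces "gridun".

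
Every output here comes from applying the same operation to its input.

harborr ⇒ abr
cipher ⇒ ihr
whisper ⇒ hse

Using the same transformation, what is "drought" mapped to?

ruh

The pattern: keep every other character starting from the second (positions 2nd, 4th, 6th, ...).
For "drought" the result is "ruh".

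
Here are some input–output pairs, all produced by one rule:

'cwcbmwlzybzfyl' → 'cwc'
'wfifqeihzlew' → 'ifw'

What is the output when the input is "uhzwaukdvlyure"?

zhu

What's happening: reverse the string, then keep only the last 3 characters.
On "uhzwaukdvlyure": the first step gives "eruylvdkuawzhu", and the second then gives "zhu".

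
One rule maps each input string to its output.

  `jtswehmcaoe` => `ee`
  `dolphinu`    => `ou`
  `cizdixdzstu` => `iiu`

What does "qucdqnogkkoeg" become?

Rule — keep one character in every 3, starting at position 2 (positions 2nd, 5th, 8th, ...), then keep only the vowels.
On "qucdqnogkkoeg": the first step gives "uqgo", and the second then gives "uo".

uo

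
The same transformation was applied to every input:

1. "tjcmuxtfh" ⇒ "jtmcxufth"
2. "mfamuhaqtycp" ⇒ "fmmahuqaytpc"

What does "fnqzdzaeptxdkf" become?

nfzqzdeatpdxfk

Looking at the pairs, the operation is to swap each adjacent pair of characters (1↔2, 3↔4, ...).
For "fnqzdzaeptxdkf" the result is "nfzqzdeatpdxfk".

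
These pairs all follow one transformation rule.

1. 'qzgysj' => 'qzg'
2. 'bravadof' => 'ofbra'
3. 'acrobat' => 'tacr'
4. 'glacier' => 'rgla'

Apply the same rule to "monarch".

The transformation: move the first 3 characters to the end (rotate left by 3), then delete the first 3 characters.
"monarch" → "archmon" → "hmon".

hmon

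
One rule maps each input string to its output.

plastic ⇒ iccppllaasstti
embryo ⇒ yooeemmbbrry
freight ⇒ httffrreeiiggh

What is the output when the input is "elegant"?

ntteelleeggaan

The pattern: double every character, then move the last 3 characters to the front (rotate right by 3).
For "elegant", step one produces "eelleeggaanntt"; step two turns that into "ntteelleeggaan".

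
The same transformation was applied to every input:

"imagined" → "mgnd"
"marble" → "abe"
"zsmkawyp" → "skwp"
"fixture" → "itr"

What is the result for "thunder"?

hne

Rule — keep every other character starting from the second (positions 2nd, 4th, 6th, ...).
"thunder" → "hne".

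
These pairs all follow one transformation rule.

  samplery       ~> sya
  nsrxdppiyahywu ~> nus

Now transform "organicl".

What's happening: take characters alternately from the front and the back (1st, last, 2nd, 2nd-last, ...), then keep only the first 3 characters.
"organicl" → "olrcgian" → "olr".

olr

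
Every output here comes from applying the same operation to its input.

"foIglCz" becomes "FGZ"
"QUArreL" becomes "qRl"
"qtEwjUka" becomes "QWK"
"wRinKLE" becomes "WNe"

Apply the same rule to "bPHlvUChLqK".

BLcQ

Rule — flip the case of every letter, then keep one character in every 3, starting at position 1 (positions 1st, 4th, 7th, ...).
Working it through for "bPHlvUChLqK": intermediate "BphLVucHlQk", final "BLcQ".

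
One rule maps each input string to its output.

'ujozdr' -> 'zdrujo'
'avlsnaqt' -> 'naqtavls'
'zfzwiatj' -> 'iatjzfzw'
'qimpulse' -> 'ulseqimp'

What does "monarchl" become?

rchlmona

What's happening: swap the front and back halves of the string.
For "monarchl" the result is "rchlmona".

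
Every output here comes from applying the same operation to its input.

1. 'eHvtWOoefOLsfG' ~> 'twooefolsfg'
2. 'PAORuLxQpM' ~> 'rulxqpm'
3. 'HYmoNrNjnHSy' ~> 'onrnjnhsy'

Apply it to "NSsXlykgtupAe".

What's happening: delete the first 3 characters, then convert every letter to lowercase.
For "NSsXlykgtupAe", step one produces "XlykgtupAe"; step two turns that into "xlykgtupae".
(Check on "PAORuLxQpM": → "RuLxQpM" → "rulxqpm" ✓)

xlykgtupae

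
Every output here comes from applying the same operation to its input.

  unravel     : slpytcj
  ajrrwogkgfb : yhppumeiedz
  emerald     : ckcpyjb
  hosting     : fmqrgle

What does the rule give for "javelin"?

The transformation: shift every letter 2 places backward in the alphabet (wrapping around).
Doing the same to "javelin": "hytcjgl".

hytcjgl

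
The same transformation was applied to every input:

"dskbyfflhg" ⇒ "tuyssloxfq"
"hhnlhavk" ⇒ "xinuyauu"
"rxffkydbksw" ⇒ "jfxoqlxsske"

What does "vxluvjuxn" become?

In each case the input is transformed by: shift every letter 13 places forward in the alphabet (wrapping around) — i.e. ROT13, then reverse the string.
On "vxluvjuxn": the first step gives "ikyhiwhka", and the second then gives "akhwihyki".

akhwihyki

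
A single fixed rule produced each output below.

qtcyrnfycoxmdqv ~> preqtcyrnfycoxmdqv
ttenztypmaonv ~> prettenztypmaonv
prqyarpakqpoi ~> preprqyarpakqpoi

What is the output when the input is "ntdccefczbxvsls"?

The pattern: prepend "pre".
On "ntdccefczbxvsls" that produces "prentdccefczbxvsls".

prentdccefczbxvsls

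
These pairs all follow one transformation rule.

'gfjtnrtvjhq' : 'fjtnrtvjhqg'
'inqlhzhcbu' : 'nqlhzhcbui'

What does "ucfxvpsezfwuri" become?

The transformation: move the first character to the end.
So "ucfxvpsezfwuri" becomes "cfxvpsezfwuriu".

cfxvpsezfwuriu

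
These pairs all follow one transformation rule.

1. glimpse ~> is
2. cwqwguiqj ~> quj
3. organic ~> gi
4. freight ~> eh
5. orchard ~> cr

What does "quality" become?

at

The pattern: keep one character in every 3, starting at position 3 (positions 3rd, 6th, 9th, ...).
For "quality" the result is "at".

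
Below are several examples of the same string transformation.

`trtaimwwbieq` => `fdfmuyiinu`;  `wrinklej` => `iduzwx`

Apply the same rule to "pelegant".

Rule — delete the last 2 characters, then shift every letter 12 places forward in the alphabet (wrapping around).
For "pelegant", step one produces "pelega"; step two turns that into "bqxqsm".
(Check on "trtaimwwbieq": → "trtaimwwbi" → "fdfmuyiinu" ✓)

bqxqsm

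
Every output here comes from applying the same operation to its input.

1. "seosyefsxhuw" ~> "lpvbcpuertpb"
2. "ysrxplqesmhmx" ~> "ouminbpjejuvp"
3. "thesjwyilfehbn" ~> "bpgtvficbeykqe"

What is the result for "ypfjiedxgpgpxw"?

In each case the input is transformed by: move the first 2 characters to the end (rotate left by 2), then shift every letter 3 places backward in the alphabet (wrapping around).
Working it through for "ypfjiedxgpgpxw": intermediate "fjiedxgpgpxwyp", final "cgfbaudmdmutvm".

cgfbaudmdmutvm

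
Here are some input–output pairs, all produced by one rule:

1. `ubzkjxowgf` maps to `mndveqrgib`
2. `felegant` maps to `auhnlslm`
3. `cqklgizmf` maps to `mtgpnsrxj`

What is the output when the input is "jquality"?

Rule — reverse the string, then shift every letter 7 places forward in the alphabet (wrapping around).
For "jquality", step one produces "ytilauqj"; step two turns that into "fapshbxq".
(Check on "cqklgizmf": → "fmziglkqc" → "mtgpnsrxj" ✓)

fapshbxq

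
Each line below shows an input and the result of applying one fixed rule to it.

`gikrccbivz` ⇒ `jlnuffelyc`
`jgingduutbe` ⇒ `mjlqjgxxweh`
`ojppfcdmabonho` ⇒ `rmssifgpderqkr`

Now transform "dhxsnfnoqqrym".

In each case the input is transformed by: shift every letter 3 places forward in the alphabet (wrapping around).
Doing the same to "dhxsnfnoqqrym": "gkavqiqrttubp".

gkavqiqrttubp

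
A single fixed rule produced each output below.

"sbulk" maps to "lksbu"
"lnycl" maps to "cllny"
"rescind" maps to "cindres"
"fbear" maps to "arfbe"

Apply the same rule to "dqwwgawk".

wgawkdqw

The rule is to move the first 3 characters to the end (rotate left by 3).
On "dqwwgawk" that produces "wgawkdqw".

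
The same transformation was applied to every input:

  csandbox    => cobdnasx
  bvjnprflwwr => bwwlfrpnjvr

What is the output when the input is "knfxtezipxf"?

kxpizetxfnf

Looking at the pairs, the operation is to swap the first and last characters, then reverse the string.
"knfxtezipxf" → "fnfxtezipxk" → "kxpizetxfnf".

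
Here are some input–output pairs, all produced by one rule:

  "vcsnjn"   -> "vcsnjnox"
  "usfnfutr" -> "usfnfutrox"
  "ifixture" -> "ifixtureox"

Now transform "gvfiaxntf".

gvfiaxntfox

Each output is the input with this applied: append "ox".
Doing the same to "gvfiaxntf": "gvfiaxntfox".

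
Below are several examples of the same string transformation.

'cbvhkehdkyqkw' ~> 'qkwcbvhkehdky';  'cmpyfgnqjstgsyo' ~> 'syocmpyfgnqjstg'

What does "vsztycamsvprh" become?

The pattern: move the last 3 characters to the front (rotate right by 3).
For "vsztycamsvprh" the result is "prhvsztycamsv".

prhvsztycamsv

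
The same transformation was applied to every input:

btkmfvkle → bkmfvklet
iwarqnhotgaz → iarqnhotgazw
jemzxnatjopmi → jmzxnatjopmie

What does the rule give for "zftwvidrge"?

ztwvidrgef

Looking at the pairs, the operation is to move the first character to the end, then swap the first and last characters.
On "zftwvidrge" that produces "ztwvidrgef".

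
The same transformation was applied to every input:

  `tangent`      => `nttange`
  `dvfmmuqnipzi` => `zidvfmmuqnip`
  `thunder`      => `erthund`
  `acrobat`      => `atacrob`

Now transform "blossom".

ombloss

Rule — move the last 2 characters to the front (rotate right by 2).
Doing the same to "blossom": "ombloss".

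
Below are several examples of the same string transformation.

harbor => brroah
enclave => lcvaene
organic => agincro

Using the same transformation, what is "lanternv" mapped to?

tnrevnal

What's happening: swap each adjacent pair of characters (1↔2, 3↔4, ...), then move the first 2 characters to the end (rotate left by 2).
On "lanternv": the first step gives "altnrevn", and the second then gives "tnrevnal".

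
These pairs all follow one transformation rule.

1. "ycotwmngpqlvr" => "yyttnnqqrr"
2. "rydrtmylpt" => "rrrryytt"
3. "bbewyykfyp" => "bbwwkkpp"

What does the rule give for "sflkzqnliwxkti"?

The pattern: keep one character in every 3, starting at position 1 (positions 1st, 4th, 7th, ...), then double every character.
Applying both steps to "sflkzqnliwxkti": "sknwt", then "sskknnwwtt".

sskknnwwtt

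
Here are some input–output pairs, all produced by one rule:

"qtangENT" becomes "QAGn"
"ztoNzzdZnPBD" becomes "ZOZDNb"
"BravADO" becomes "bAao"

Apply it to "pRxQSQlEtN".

Rule — keep every other character starting from the first (positions 1st, 3rd, 5th, ...), then flip the case of every letter.
For "pRxQSQlEtN", step one produces "pxSlt"; step two turns that into "PXsLT".

PXsLT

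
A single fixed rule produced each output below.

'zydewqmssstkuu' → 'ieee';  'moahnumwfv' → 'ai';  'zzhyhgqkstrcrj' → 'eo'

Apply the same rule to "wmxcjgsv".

ioe

The transformation: shift every letter 12 places forward in the alphabet (wrapping around), then keep only the vowels.
On "wmxcjgsv": the first step gives "iyjovseh", and the second then gives "ioe".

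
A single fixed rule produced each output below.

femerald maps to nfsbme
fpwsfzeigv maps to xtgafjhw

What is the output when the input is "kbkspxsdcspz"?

What's happening: delete the first 2 characters, then shift every letter 1 place forward in the alphabet (wrapping around).
Starting from "kbkspxsdcspz": after the first operation, "kspxsdcspz"; after the second, "ltqytedtqa".
(Check on "fpwsfzeigv": → "wsfzeigv" → "xtgafjhw" ✓)

ltqytedtqa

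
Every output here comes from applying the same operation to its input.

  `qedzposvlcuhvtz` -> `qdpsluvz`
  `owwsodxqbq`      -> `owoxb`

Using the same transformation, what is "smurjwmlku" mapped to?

sujmk

The pattern: keep every other character starting from the first (positions 1st, 3rd, 5th, ...).
"smurjwmlku" → "sujmk".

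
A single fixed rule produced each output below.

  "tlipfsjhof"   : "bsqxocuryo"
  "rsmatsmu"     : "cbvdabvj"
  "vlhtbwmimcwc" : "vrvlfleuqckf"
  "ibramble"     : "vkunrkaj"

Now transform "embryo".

Rule — shift every letter 9 places forward in the alphabet (wrapping around), then swap the front and back halves of the string.
Applying both steps to "embryo": "nvkahx", then "ahxnvk".

ahxnvk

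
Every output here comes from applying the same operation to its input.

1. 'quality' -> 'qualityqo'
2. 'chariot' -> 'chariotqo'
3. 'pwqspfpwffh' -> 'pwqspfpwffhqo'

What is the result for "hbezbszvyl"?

The transformation: append "qo".
Applying that to "hbezbszvyl" gives "hbezbszvylqo".

hbezbszvylqo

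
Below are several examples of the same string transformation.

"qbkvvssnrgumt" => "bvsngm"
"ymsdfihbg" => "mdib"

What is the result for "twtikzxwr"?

wizw

Each output is the input with this applied: keep every other character starting from the second (positions 2nd, 4th, 6th, ...).
Doing the same to "twtikzxwr": "wizw".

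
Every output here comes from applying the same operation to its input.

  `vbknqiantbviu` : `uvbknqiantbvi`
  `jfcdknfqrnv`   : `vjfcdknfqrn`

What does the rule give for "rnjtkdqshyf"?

Looking at the pairs, the operation is to move the last character to the front.
"rnjtkdqshyf" → "frnjtkdqshy".

frnjtkdqshy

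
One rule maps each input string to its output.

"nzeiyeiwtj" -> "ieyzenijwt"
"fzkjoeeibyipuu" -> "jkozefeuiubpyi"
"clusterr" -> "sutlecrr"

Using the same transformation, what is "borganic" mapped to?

The transformation: move the first 3 characters to the end (rotate left by 3), then take characters alternately from the front and the back (1st, last, 2nd, 2nd-last, ...).
For "borganic", step one produces "ganicbor"; step two turns that into "graonbic".

graonbic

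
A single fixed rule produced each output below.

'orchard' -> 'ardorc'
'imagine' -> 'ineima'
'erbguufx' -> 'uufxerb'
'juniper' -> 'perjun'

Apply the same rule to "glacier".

The rule is to move the first 3 characters to the end (rotate left by 3), then delete the first character.
For "glacier", step one produces "ciergla"; step two turns that into "iergla".
(Check on "orchard": → "hardorc" → "ardorc" ✓)

iergla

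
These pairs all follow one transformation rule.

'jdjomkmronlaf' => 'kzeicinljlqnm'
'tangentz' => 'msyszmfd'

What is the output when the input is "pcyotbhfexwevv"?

duuobxnsagedwv

In each case the input is transformed by: shift every letter 1 place backward in the alphabet (wrapping around), then move the last 3 characters to the front (rotate right by 3).
Applying both steps to "pcyotbhfexwevv": "obxnsagedwvduu", then "duuobxnsagedwv".
(Check on "tangentz": → "szmfdmsy" → "msyszmfd" ✓)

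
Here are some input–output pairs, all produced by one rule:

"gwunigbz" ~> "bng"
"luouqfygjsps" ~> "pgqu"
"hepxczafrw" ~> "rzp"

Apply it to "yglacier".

Looking at the pairs, the operation is to reverse the string, then keep one character in every 3, starting at position 2 (positions 2nd, 5th, 8th, ...).
On "yglacier": the first step gives "reicalgy", and the second then gives "eay".
(Check on "hepxczafrw": → "wrfazcxpeh" → "rzp" ✓)

eay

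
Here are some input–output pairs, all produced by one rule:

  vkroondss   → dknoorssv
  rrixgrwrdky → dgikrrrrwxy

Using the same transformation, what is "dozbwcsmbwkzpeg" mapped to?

The rule is to sort the characters into alphabetical order.
On "dozbwcsmbwkzpeg" that produces "bbcdegkmopswwzz".

bbcdegkmopswwzz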